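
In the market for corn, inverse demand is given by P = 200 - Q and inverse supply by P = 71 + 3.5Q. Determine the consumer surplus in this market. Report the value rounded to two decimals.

410.89

Setting demand equal to supply, 129 = 4.5Q, so Q* = 28.6667 and P* = 171.3333.
Consumer surplus is the triangle under demand above P*: (1/2)(28.6667)(200 - 171.3333) = (1/2)(28.6667)(28.6667) = 410.8889.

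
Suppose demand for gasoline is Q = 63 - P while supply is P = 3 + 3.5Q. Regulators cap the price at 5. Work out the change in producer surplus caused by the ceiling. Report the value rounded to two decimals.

Rewriting demand in inverse form: P = 63 - Q.
Free-market equilibrium: 63 - Q = 3 + 3.5Q gives Q* = 13.3333, P* = 49.6667.
At P = 5, sellers supply (5 - 3)/3.5 = 0.5714 while buyers want more, so the quantity traded is 0.5714 at price 5.
PS goes from (1/2)(13.3333)(46.6667) = 311.1111 to 0.5714 (computed as (5 - 3)(0.5714) - (1/2)(3.5)(0.5714)^2), a change of -310.5397.

-310.54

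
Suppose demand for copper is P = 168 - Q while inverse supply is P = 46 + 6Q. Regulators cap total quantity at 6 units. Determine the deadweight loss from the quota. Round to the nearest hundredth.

Without the quota, 168 - Q = 46 + 6Q gives Q* = 17.4286.
At Q = 6 the demand price is 168 - (6) = 162 and the supply price is 46 + 6(6) = 82.
DWL = (1/2)(gap between curves at 6) x (Q* - 6) = (1/2)(80)(11.4286) = 457.1429.

457.14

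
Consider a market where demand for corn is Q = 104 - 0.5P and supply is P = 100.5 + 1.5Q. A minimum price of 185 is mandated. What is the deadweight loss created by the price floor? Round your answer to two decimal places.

646.08

Rewriting demand in inverse form: P = 208 - 2Q.
Without the control, 208 - 2Q = 100.5 + 1.5Q so Q* = 30.7143 and P* = 146.5714.
At the floor price 185, quantity demanded is (208 - 185)/2 = 11.5; demand is the short side, so Q = 11.5 trades at P = 185.
The lost-trades triangle has base Q* - 11.5 = 19.2143 and height equal to the gap between the curves at Q = 11.5, which is 185 - 117.75 = 67.25. DWL = (1/2)(19.2143)(67.25) = 646.0804.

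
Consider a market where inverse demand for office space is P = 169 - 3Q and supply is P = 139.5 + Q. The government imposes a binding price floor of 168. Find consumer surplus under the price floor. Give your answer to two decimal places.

0.17

Free-market equilibrium: 169 - 3Q = 139.5 + Q gives Q* = 7.375, P* = 146.875.
At the floor price 168, quantity demanded is (169 - 168)/3 = 0.3333; demand is the short side, so Q = 0.3333 trades at P = 168.
CS is the triangle under demand above 168: (1/2)(0.3333)(169 - 168) = 0.1667.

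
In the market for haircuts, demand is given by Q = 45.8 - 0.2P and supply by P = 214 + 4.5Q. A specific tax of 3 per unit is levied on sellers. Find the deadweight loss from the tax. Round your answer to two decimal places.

0.47

Rewriting demand in inverse form: P = 229 - 5Q.
Without the tax, 229 - 5Q = 214 + 4.5Q so Q* = 1.5789 and P* = 221.1053.
A tax on sellers shifts supply up by 3: 229 - 5Q = 214 + 4.5Q + 3, so Q_t = 1.2632. Buyers pay P_b = 222.6842; sellers receive P_s = P_b - 3 = 219.6842.
Deadweight loss is the triangle between the curves from Q_t to Q*: (1/2)(1.5789 - 1.2632)(3) = 0.4737.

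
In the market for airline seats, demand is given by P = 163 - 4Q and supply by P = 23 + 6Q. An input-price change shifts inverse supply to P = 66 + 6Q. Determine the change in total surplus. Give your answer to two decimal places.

Initial equilibrium: Q_0 = 14, P_0 = 107; CS_0 = (1/2)(14)(56) = 392, PS_0 = (1/2)(14)(84) = 588.
New equilibrium: 163 - 4Q = 66 + 6Q gives Q_1 = 9.7, P_1 = 124.2; CS_1 = 188.18, PS_1 = 282.27.
Change in total surplus = (188.18 + 282.27) - (392 + 588) = -509.55.

-509.55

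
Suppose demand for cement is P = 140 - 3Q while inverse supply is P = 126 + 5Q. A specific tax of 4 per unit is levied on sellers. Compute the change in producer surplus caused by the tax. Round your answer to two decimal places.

-3.75

Without the tax, 140 - 3Q = 126 + 5Q so Q* = 1.75 and P* = 134.75.
With the tax, sellers need 4 more per unit: 140 - 3Q = 126 + 5Q + 4, so Q_t = 1.25. Buyers pay P_b = 136.25; sellers receive P_s = P_b - 4 = 132.25.
Producers lose the trapezoid between P_s and P* out to Q_t plus the triangle from Q_t to Q*: change in PS = 3.9062 - 7.6562 = -3.75.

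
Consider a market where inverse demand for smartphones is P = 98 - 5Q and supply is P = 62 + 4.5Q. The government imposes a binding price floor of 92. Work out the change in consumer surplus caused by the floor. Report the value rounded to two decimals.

Free-market equilibrium: 98 - 5Q = 62 + 4.5Q gives Q* = 3.7895, P* = 79.0526.
At P = 92, buyers demand (98 - 92)/5 = 1.2 while sellers would supply more, so the quantity traded is 1.2 at price 92.
CS goes from (1/2)(3.7895)(18.9474) = 35.9003 to 3.6 (computed as (98 - 92)(1.2) - (1/2)(5)(1.2)^2), a change of -32.3003.

-32.30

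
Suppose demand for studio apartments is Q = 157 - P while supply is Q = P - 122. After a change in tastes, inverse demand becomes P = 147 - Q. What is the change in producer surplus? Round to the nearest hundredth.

Rewriting demand in inverse form: P = 157 - Q.
Rewriting supply in inverse form: P = 122 + Q.
Initial equilibrium: Q_0 = 17.5, P_0 = 139.5; CS_0 = (1/2)(17.5)(17.5) = 153.125, PS_0 = (1/2)(17.5)(17.5) = 153.125.
New equilibrium: 147 - Q = 122 + Q gives Q_1 = 12.5, P_1 = 134.5; CS_1 = 78.125, PS_1 = 78.125.
Change in producer surplus = 78.125 - 153.125 = -75.

-75.00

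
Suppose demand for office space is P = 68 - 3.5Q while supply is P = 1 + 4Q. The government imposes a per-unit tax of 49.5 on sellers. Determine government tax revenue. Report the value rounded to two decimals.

Without the tax, 68 - 3.5Q = 1 + 4Q so Q* = 8.9333 and P* = 36.7333.
A tax on sellers shifts supply up by 49.5: 68 - 3.5Q = 1 + 4Q + 49.5, so Q_t = 2.3333. Buyers pay P_b = 59.8333; sellers receive P_s = P_b - 49.5 = 10.3333.
Revenue is the tax times quantity traded: 49.5 x 2.3333 = 115.5.

115.50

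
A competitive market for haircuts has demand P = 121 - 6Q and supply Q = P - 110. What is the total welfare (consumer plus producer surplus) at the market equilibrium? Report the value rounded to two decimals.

Rewriting supply in inverse form: P = 110 + Q.
Setting demand equal to supply, 11 = 7Q, so Q* = 1.5714 and P* = 111.5714.
Total surplus is the full triangle between the curves from 0 to Q*: (1/2)(1.5714)(121 - 110) = 8.6429.

8.64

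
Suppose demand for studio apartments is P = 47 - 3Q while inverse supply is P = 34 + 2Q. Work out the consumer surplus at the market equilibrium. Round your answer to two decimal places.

10.14

Setting demand equal to supply, 13 = 5Q, so Q* = 2.6 and P* = 39.2.
CS is the area between the demand curve and P* from 0 to Q*: (1/2)(2.6)(7.8) = 10.14.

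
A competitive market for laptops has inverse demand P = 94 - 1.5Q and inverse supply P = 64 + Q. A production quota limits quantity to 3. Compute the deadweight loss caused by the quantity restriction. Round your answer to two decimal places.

101.25

Without the quota, 94 - 1.5Q = 64 + Q gives Q* = 12.
At Q = 3 the demand price is 94 - 1.5(3) = 89.5 and the supply price is 64 + (3) = 67.
DWL = (1/2)(gap between curves at 3) x (Q* - 3) = (1/2)(22.5)(9) = 101.25.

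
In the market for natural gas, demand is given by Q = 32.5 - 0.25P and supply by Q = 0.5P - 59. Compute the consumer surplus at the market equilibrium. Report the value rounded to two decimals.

8.00

Rewriting demand in inverse form: P = 130 - 4Q.
Rewriting supply in inverse form: P = 118 + 2Q.
Setting demand equal to supply, 12 = 6Q, so Q* = 2 and P* = 122.
CS is the area between the demand curve and P* from 0 to Q*: (1/2)(2)(8) = 8.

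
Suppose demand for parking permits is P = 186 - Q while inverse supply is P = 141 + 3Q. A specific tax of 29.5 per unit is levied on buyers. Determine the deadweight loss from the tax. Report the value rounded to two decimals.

Without the tax, 186 - Q = 141 + 3Q so Q* = 11.25 and P* = 174.75.
With the tax, buyers' net willingness to pay falls by 29.5: (186 - 29.5) - Q = 141 + 3Q, so Q_t = 3.875. Buyers pay P_b = 182.125; sellers receive P_s = P_b - 29.5 = 152.625.
The welfare triangle lost has base Q* - Q_t = 7.375 and height t = 29.5, so DWL = (1/2)(7.375)(29.5) = 108.7812.

108.78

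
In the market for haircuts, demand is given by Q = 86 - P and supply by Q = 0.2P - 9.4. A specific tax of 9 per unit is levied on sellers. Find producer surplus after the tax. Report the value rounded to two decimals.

Rewriting demand in inverse form: P = 86 - Q.
Rewriting supply in inverse form: P = 47 + 5Q.
Without the tax, 86 - Q = 47 + 5Q so Q* = 6.5 and P* = 79.5.
With the tax, sellers need 9 more per unit: 86 - Q = 47 + 5Q + 9, so Q_t = 5. Buyers pay P_b = 81; sellers receive P_s = P_b - 9 = 72.
Producer surplus is the triangle above supply below P_s: (1/2)(5)(72 - 47) = 62.5.

62.50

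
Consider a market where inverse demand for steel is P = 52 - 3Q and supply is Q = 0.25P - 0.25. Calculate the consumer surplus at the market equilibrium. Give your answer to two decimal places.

Rewriting supply in inverse form: P = 1 + 4Q.
Equilibrium: 52 - 3Q = 1 + 4Q, so Q* = 7.2857 and P* = 30.1429.
Consumer surplus is the triangle under demand above P*: (1/2)(7.2857)(52 - 30.1429) = (1/2)(7.2857)(21.8571) = 79.6224.

79.62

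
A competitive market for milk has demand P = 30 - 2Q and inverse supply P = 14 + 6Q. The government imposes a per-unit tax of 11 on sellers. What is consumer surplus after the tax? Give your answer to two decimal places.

0.39

Without the tax, 30 - 2Q = 14 + 6Q so Q* = 2 and P* = 26.
A tax on sellers shifts supply up by 11: 30 - 2Q = 14 + 6Q + 11, so Q_t = 0.625. Buyers pay P_b = 28.75; sellers receive P_s = P_b - 11 = 17.75.
Consumer surplus is the triangle under demand above P_b: (1/2)(0.625)(30 - 28.75) = 0.3906.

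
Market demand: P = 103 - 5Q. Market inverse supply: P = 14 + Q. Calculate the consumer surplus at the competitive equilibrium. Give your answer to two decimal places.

550.07

Setting demand equal to supply, 89 = 6Q, so Q* = 14.8333 and P* = 28.8333.
The demand choke price is 103, so CS = (1/2)(Q*)(103 - P*) = (1/2)(14.8333)(74.1667) = 550.0694.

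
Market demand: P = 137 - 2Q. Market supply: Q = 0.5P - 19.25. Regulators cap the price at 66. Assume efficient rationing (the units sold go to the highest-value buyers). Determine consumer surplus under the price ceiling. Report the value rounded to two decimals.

787.19

Rewriting supply in inverse form: P = 38.5 + 2Q.
Without the control, 137 - 2Q = 38.5 + 2Q so Q* = 24.625 and P* = 87.75.
At the ceiling price 66, quantity supplied is (66 - 38.5)/2 = 13.75; supply is the short side, so Q = 13.75 trades at P = 66.
The demand price at Q = 13.75 is 109.5. CS is the trapezoid between demand and 66 over [0, 13.75]: (1/2)[(137 - 66) + (109.5 - 66)](13.75) = 787.1875.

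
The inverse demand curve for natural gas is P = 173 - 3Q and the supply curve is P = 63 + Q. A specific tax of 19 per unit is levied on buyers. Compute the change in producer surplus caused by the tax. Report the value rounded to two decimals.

-119.34

Without the tax, 173 - 3Q = 63 + Q so Q* = 27.5 and P* = 90.5.
A tax on buyers shifts demand down by 19: (173 - 19) - 3Q = 63 + Q, so Q_t = 22.75. Buyers pay P_b = 104.75; sellers receive P_s = P_b - 19 = 85.75.
Producers lose the trapezoid between P_s and P* out to Q_t plus the triangle from Q_t to Q*: change in PS = 258.7812 - 378.125 = -119.3438.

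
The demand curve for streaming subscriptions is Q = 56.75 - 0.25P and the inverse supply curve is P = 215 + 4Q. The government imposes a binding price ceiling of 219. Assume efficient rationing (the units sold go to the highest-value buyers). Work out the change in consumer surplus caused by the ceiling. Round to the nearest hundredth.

Rewriting demand in inverse form: P = 227 - 4Q.
Without the control, 227 - 4Q = 215 + 4Q so Q* = 1.5 and P* = 221.
At the ceiling price 219, quantity supplied is (219 - 215)/4 = 1; supply is the short side, so Q = 1 trades at P = 219.
CS goes from (1/2)(1.5)(6) = 4.5 to 6 (computed as (227 - 219)(1) - (1/2)(4)(1)^2), a change of 1.5.

1.50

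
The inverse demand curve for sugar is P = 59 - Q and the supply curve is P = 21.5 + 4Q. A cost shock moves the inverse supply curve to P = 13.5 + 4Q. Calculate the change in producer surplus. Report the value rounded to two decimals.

Initial equilibrium: Q_0 = 7.5, P_0 = 51.5; CS_0 = (1/2)(7.5)(7.5) = 28.125, PS_0 = (1/2)(7.5)(30) = 112.5.
New equilibrium: 59 - Q = 13.5 + 4Q gives Q_1 = 9.1, P_1 = 49.9; CS_1 = 41.405, PS_1 = 165.62.
Change in producer surplus = 165.62 - 112.5 = 53.12.

53.12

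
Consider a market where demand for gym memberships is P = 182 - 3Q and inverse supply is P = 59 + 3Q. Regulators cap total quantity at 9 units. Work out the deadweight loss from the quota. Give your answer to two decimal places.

Unrestricted equilibrium: Q* = (182 - 59)/(3 + 3) = 20.5.
At Q = 9 the demand price is 182 - 3(9) = 155 and the supply price is 59 + 3(9) = 86.
Deadweight loss is the triangle between the curves from 9 to 20.5: (1/2)(155 - 86)(20.5 - 9) = 396.75.

396.75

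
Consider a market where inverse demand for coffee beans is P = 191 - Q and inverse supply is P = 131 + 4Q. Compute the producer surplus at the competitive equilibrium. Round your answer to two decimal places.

Equilibrium: 191 - Q = 131 + 4Q, so Q* = 12 and P* = 179.
The supply curve's price intercept is 131, so PS = (1/2)(Q*)(P* - 131) = (1/2)(12)(48) = 288.

288.00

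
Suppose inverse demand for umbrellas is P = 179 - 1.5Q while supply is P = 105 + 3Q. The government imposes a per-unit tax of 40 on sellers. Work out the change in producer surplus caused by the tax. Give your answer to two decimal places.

Without the tax, 179 - 1.5Q = 105 + 3Q so Q* = 16.4444 and P* = 154.3333.
A tax on sellers shifts supply up by 40: 179 - 1.5Q = 105 + 3Q + 40, so Q_t = 7.5556. Buyers pay P_b = 167.6667; sellers receive P_s = P_b - 40 = 127.6667.
Producers lose the trapezoid between P_s and P* out to Q_t plus the triangle from Q_t to Q*: change in PS = 85.6296 - 405.6296 = -320.

-320.00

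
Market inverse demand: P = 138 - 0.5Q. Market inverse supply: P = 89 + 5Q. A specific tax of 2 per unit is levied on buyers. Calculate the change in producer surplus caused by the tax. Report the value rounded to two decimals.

-15.87

Pre-tax equilibrium: 138 - 0.5Q = 89 + 5Q gives Q* = 8.9091, P* = 133.5455.
A tax on buyers shifts demand down by 2: (138 - 2) - 0.5Q = 89 + 5Q, so Q_t = 8.5455. Buyers pay P_b = 133.7273; sellers receive P_s = P_b - 2 = 131.7273.
Producers lose the trapezoid between P_s and P* out to Q_t plus the triangle from Q_t to Q*: change in PS = 182.562 - 198.4298 = -15.8678.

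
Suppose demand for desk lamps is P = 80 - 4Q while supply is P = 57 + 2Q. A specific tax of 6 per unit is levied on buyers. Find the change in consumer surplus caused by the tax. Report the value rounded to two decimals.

Without the tax, 80 - 4Q = 57 + 2Q so Q* = 3.8333 and P* = 64.6667.
With the tax, buyers' net willingness to pay falls by 6: (80 - 6) - 4Q = 57 + 2Q, so Q_t = 2.8333. Buyers pay P_b = 68.6667; sellers receive P_s = P_b - 6 = 62.6667.
CS falls from (1/2)(3.8333)(15.3333) = 29.3889 to (1/2)(2.8333)(11.3333) = 16.0556, a change of -13.3333.

-13.33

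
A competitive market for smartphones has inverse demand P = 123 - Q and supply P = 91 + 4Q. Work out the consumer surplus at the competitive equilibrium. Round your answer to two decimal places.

20.48

Set 123 - Q = 91 + 4Q, which gives 32 = 5Q, so Q* = 6.4 and P* = 123 - (6.4) = 116.6.
Consumer surplus is the triangle under demand above P*: (1/2)(6.4)(123 - 116.6) = (1/2)(6.4)(6.4) = 20.48.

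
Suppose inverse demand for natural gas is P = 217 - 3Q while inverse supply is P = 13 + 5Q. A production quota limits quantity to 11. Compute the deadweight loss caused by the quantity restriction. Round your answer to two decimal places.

841.00

Unrestricted equilibrium: Q* = (217 - 13)/(3 + 5) = 25.5.
At Q = 11 the demand price is 217 - 3(11) = 184 and the supply price is 13 + 5(11) = 68.
DWL = (1/2)(gap between curves at 11) x (Q* - 11) = (1/2)(116)(14.5) = 841.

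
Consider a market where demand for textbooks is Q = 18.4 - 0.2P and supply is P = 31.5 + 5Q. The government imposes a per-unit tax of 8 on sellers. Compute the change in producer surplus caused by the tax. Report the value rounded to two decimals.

Rewriting demand in inverse form: P = 92 - 5Q.
Pre-tax equilibrium: 92 - 5Q = 31.5 + 5Q gives Q* = 6.05, P* = 61.75.
With the tax, sellers need 8 more per unit: 92 - 5Q = 31.5 + 5Q + 8, so Q_t = 5.25. Buyers pay P_b = 65.75; sellers receive P_s = P_b - 8 = 57.75.
PS falls from (1/2)(6.05)(30.25) = 91.5062 to (1/2)(5.25)(26.25) = 68.9062, a change of -22.6.

-22.60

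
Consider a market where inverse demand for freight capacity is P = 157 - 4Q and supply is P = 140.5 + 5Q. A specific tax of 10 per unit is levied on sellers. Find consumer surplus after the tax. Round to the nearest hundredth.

1.04

Pre-tax equilibrium: 157 - 4Q = 140.5 + 5Q gives Q* = 1.8333, P* = 149.6667.
A tax on sellers shifts supply up by 10: 157 - 4Q = 140.5 + 5Q + 10, so Q_t = 0.7222. Buyers pay P_b = 154.1111; sellers receive P_s = P_b - 10 = 144.1111.
CS = (1/2)(Q_t)(157 - P_b) = (1/2)(0.7222)(2.8889) = 1.0432.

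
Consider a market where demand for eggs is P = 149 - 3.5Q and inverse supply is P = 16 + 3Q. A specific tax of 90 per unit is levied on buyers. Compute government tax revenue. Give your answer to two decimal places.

595.38

Pre-tax equilibrium: 149 - 3.5Q = 16 + 3Q gives Q* = 20.4615, P* = 77.3846.
With the tax, buyers' net willingness to pay falls by 90: (149 - 90) - 3.5Q = 16 + 3Q, so Q_t = 6.6154. Buyers pay P_b = 125.8462; sellers receive P_s = P_b - 90 = 35.8462.
Revenue is the tax times quantity traded: 90 x 6.6154 = 595.3846.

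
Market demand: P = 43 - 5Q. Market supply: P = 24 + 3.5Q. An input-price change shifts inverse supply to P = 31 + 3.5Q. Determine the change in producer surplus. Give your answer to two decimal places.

Initial equilibrium: Q_0 = 2.2353, P_0 = 31.8235; CS_0 = (1/2)(2.2353)(11.1765) = 12.4913, PS_0 = (1/2)(2.2353)(7.8235) = 8.7439.
New equilibrium: 43 - 5Q = 31 + 3.5Q gives Q_1 = 1.4118, P_1 = 35.9412; CS_1 = 4.9827, PS_1 = 3.4879.
Change in producer surplus = 3.4879 - 8.7439 = -5.2561.

-5.26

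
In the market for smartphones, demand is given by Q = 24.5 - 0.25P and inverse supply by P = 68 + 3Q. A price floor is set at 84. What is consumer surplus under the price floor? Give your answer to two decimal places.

Rewriting demand in inverse form: P = 98 - 4Q.
Free-market equilibrium: 98 - 4Q = 68 + 3Q gives Q* = 4.2857, P* = 80.8571.
At P = 84, buyers demand (98 - 84)/4 = 3.5 while sellers would supply more, so the quantity traded is 3.5 at price 84.
CS is the triangle under demand above 84: (1/2)(3.5)(98 - 84) = 24.5.

24.50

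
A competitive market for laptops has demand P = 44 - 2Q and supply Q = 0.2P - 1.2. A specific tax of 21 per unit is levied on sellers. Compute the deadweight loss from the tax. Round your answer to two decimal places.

Rewriting supply in inverse form: P = 6 + 5Q.
Pre-tax equilibrium: 44 - 2Q = 6 + 5Q gives Q* = 5.4286, P* = 33.1429.
A tax on sellers shifts supply up by 21: 44 - 2Q = 6 + 5Q + 21, so Q_t = 2.4286. Buyers pay P_b = 39.1429; sellers receive P_s = P_b - 21 = 18.1429.
Deadweight loss is the triangle between the curves from Q_t to Q*: (1/2)(5.4286 - 2.4286)(21) = 31.5.

31.50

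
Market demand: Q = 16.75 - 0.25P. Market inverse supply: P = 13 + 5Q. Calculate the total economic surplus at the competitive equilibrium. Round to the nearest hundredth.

Rewriting demand in inverse form: P = 67 - 4Q.
Equilibrium: 67 - 4Q = 13 + 5Q, so Q* = 6 and P* = 43.
Total surplus is the full triangle between the curves from 0 to Q*: (1/2)(6)(67 - 13) = 162.

162.00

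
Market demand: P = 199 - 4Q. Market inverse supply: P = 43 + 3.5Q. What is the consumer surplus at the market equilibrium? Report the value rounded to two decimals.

Equilibrium: 199 - 4Q = 43 + 3.5Q, so Q* = 20.8 and P* = 115.8.
The demand choke price is 199, so CS = (1/2)(Q*)(199 - P*) = (1/2)(20.8)(83.2) = 865.28.

865.28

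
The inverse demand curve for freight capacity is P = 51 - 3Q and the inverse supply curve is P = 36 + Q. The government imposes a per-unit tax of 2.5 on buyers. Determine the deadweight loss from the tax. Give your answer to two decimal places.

Pre-tax equilibrium: 51 - 3Q = 36 + Q gives Q* = 3.75, P* = 39.75.
A tax on buyers shifts demand down by 2.5: (51 - 2.5) - 3Q = 36 + Q, so Q_t = 3.125. Buyers pay P_b = 41.625; sellers receive P_s = P_b - 2.5 = 39.125.
Deadweight loss is the triangle between the curves from Q_t to Q*: (1/2)(3.75 - 3.125)(2.5) = 0.7812.

0.78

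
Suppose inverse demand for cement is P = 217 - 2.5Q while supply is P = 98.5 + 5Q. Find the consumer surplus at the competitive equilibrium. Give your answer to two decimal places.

Set 217 - 2.5Q = 98.5 + 5Q, which gives 118.5 = 7.5Q, so Q* = 15.8 and P* = 217 - 2.5(15.8) = 177.5.
The demand choke price is 217, so CS = (1/2)(Q*)(217 - P*) = (1/2)(15.8)(39.5) = 312.05.

312.05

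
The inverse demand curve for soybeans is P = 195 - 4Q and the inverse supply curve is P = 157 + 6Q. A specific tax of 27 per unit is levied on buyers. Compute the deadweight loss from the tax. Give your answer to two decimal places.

Without the tax, 195 - 4Q = 157 + 6Q so Q* = 3.8 and P* = 179.8.
A tax on buyers shifts demand down by 27: (195 - 27) - 4Q = 157 + 6Q, so Q_t = 1.1. Buyers pay P_b = 190.6; sellers receive P_s = P_b - 27 = 163.6.
Deadweight loss is the triangle between the curves from Q_t to Q*: (1/2)(3.8 - 1.1)(27) = 36.45.

36.45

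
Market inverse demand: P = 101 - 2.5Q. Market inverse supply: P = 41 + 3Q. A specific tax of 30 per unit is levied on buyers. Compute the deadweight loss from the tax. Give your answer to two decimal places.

Pre-tax equilibrium: 101 - 2.5Q = 41 + 3Q gives Q* = 10.9091, P* = 73.7273.
A tax on buyers shifts demand down by 30: (101 - 30) - 2.5Q = 41 + 3Q, so Q_t = 5.4545. Buyers pay P_b = 87.3636; sellers receive P_s = P_b - 30 = 57.3636.
The welfare triangle lost has base Q* - Q_t = 5.4545 and height t = 30, so DWL = (1/2)(5.4545)(30) = 81.8182.

81.82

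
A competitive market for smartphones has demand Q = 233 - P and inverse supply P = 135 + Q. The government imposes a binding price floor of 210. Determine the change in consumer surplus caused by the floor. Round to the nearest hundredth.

Rewriting demand in inverse form: P = 233 - Q.
Free-market equilibrium: 233 - Q = 135 + Q gives Q* = 49, P* = 184.
At P = 210, buyers demand (233 - 210)/1 = 23 while sellers would supply more, so the quantity traded is 23 at price 210.
CS goes from (1/2)(49)(49) = 1200.5 to 264.5 (computed as (233 - 210)(23) - (1/2)(1)(23)^2), a change of -936.

-936.00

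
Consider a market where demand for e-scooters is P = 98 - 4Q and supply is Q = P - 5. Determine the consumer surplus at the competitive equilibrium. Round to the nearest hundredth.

691.92

Rewriting supply in inverse form: P = 5 + Q.
Equilibrium: 98 - 4Q = 5 + Q, so Q* = 18.6 and P* = 23.6.
The demand choke price is 98, so CS = (1/2)(Q*)(98 - P*) = (1/2)(18.6)(74.4) = 691.92.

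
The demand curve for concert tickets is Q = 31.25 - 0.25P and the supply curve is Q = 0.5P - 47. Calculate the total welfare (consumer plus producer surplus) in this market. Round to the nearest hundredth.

Rewriting demand in inverse form: P = 125 - 4Q.
Rewriting supply in inverse form: P = 94 + 2Q.
Setting demand equal to supply, 31 = 6Q, so Q* = 5.1667 and P* = 104.3333.
CS = (1/2)(5.1667)(20.6667) = 53.3889 and PS = (1/2)(5.1667)(10.3333) = 26.6944, so total surplus = 80.0833.

80.08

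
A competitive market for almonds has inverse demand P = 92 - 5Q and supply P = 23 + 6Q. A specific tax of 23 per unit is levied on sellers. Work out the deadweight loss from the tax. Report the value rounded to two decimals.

Pre-tax equilibrium: 92 - 5Q = 23 + 6Q gives Q* = 6.2727, P* = 60.6364.
A tax on sellers shifts supply up by 23: 92 - 5Q = 23 + 6Q + 23, so Q_t = 4.1818. Buyers pay P_b = 71.0909; sellers receive P_s = P_b - 23 = 48.0909.
Deadweight loss is the triangle between the curves from Q_t to Q*: (1/2)(6.2727 - 4.1818)(23) = 24.0455.

24.05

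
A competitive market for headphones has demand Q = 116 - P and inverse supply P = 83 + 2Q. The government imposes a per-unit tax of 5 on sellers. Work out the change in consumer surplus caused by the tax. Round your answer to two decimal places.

-16.94

Rewriting demand in inverse form: P = 116 - Q.
Without the tax, 116 - Q = 83 + 2Q so Q* = 11 and P* = 105.
A tax on sellers shifts supply up by 5: 116 - Q = 83 + 2Q + 5, so Q_t = 9.3333. Buyers pay P_b = 106.6667; sellers receive P_s = P_b - 5 = 101.6667.
Consumers lose the trapezoid between P* and P_b out to Q_t plus the triangle from Q_t to Q*: change in CS = 43.5556 - 60.5 = -16.9444.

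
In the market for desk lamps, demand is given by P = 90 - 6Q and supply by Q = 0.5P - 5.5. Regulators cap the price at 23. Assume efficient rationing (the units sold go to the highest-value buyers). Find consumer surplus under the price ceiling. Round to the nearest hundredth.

Rewriting supply in inverse form: P = 11 + 2Q.
Free-market equilibrium: 90 - 6Q = 11 + 2Q gives Q* = 9.875, P* = 30.75.
At the ceiling price 23, quantity supplied is (23 - 11)/2 = 6; supply is the short side, so Q = 6 trades at P = 23.
The demand price at Q = 6 is 54. CS is the trapezoid between demand and 23 over [0, 6]: (1/2)[(90 - 23) + (54 - 23)](6) = 294.

294.00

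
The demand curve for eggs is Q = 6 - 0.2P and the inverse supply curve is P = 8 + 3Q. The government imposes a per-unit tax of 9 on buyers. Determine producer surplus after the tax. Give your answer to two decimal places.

3.96

Rewriting demand in inverse form: P = 30 - 5Q.
Pre-tax equilibrium: 30 - 5Q = 8 + 3Q gives Q* = 2.75, P* = 16.25.
A tax on buyers shifts demand down by 9: (30 - 9) - 5Q = 8 + 3Q, so Q_t = 1.625. Buyers pay P_b = 21.875; sellers receive P_s = P_b - 9 = 12.875.
Producer surplus is the triangle above supply below P_s: (1/2)(1.625)(12.875 - 8) = 3.9609.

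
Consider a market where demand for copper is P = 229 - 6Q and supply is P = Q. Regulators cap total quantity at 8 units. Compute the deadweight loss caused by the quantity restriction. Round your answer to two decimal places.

Without the quota, 229 - 6Q = Q gives Q* = 32.7143.
At Q = 8 the demand price is 229 - 6(8) = 181 and the supply price is 0 + (8) = 8.
DWL = (1/2)(gap between curves at 8) x (Q* - 8) = (1/2)(173)(24.7143) = 2137.7857.

2137.79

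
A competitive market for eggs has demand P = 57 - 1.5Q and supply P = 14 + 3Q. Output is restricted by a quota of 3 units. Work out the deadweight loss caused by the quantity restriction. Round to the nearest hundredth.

96.69

Unrestricted equilibrium: Q* = (57 - 14)/(1.5 + 3) = 9.5556.
At Q = 3 the demand price is 57 - 1.5(3) = 52.5 and the supply price is 14 + 3(3) = 23.
Deadweight loss is the triangle between the curves from 3 to 9.5556: (1/2)(52.5 - 23)(9.5556 - 3) = 96.6944.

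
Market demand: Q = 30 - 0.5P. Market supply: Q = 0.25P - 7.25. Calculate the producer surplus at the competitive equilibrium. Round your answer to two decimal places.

53.39

Rewriting demand in inverse form: P = 60 - 2Q.
Rewriting supply in inverse form: P = 29 + 4Q.
Set 60 - 2Q = 29 + 4Q, which gives 31 = 6Q, so Q* = 5.1667 and P* = 60 - 2(5.1667) = 49.6667.
PS is the area between P* and the supply curve from 0 to Q*: (1/2)(5.1667)(20.6667) = 53.3889.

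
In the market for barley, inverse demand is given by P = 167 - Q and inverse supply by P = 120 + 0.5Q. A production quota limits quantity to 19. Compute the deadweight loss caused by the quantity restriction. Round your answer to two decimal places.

114.08

Unrestricted equilibrium: Q* = (167 - 120)/(1 + 0.5) = 31.3333.
At Q = 19 the demand price is 167 - (19) = 148 and the supply price is 120 + 0.5(19) = 129.5.
DWL = (1/2)(gap between curves at 19) x (Q* - 19) = (1/2)(18.5)(12.3333) = 114.0833.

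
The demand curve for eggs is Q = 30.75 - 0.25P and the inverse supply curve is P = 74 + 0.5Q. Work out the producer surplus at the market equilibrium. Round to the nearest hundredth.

29.64

Rewriting demand in inverse form: P = 123 - 4Q.
Set 123 - 4Q = 74 + 0.5Q, which gives 49 = 4.5Q, so Q* = 10.8889 and P* = 123 - 4(10.8889) = 79.4444.
Producer surplus is the triangle above supply below P*: (1/2)(10.8889)(79.4444 - 74) = (1/2)(10.8889)(5.4444) = 29.642.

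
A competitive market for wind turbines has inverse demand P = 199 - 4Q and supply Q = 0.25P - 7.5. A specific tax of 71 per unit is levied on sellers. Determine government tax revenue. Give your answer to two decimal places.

Rewriting supply in inverse form: P = 30 + 4Q.
Without the tax, 199 - 4Q = 30 + 4Q so Q* = 21.125 and P* = 114.5.
A tax on sellers shifts supply up by 71: 199 - 4Q = 30 + 4Q + 71, so Q_t = 12.25. Buyers pay P_b = 150; sellers receive P_s = P_b - 71 = 79.
Tax revenue = t x Q_t = 71 x 12.25 = 869.75.

869.75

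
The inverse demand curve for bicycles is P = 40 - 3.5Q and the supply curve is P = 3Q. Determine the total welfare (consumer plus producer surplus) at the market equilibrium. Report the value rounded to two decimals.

Set 40 - 3.5Q = 3Q, which gives 40 = 6.5Q, so Q* = 6.1538 and P* = 40 - 3.5(6.1538) = 18.4615.
CS = (1/2)(6.1538)(21.5385) = 66.2722 and PS = (1/2)(6.1538)(18.4615) = 56.8047, so total surplus = 123.0769.

123.08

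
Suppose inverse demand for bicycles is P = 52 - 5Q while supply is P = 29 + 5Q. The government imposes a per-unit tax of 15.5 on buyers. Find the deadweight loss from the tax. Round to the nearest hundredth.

12.01

Without the tax, 52 - 5Q = 29 + 5Q so Q* = 2.3 and P* = 40.5.
With the tax, buyers' net willingness to pay falls by 15.5: (52 - 15.5) - 5Q = 29 + 5Q, so Q_t = 0.75. Buyers pay P_b = 48.25; sellers receive P_s = P_b - 15.5 = 32.75.
Deadweight loss is the triangle between the curves from Q_t to Q*: (1/2)(2.3 - 0.75)(15.5) = 12.0125.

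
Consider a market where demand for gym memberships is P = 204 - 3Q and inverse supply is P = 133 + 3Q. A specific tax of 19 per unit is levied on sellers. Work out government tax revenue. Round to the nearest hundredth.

164.67

Pre-tax equilibrium: 204 - 3Q = 133 + 3Q gives Q* = 11.8333, P* = 168.5.
With the tax, sellers need 19 more per unit: 204 - 3Q = 133 + 3Q + 19, so Q_t = 8.6667. Buyers pay P_b = 178; sellers receive P_s = P_b - 19 = 159.
Revenue is the tax times quantity traded: 19 x 8.6667 = 164.6667.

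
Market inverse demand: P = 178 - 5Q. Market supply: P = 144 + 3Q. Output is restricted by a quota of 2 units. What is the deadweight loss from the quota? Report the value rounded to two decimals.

Without the quota, 178 - 5Q = 144 + 3Q gives Q* = 4.25.
At Q = 2 the demand price is 178 - 5(2) = 168 and the supply price is 144 + 3(2) = 150.
DWL = (1/2)(gap between curves at 2) x (Q* - 2) = (1/2)(18)(2.25) = 20.25.

20.25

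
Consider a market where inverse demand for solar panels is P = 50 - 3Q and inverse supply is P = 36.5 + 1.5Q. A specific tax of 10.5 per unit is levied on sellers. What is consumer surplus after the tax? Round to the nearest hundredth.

Pre-tax equilibrium: 50 - 3Q = 36.5 + 1.5Q gives Q* = 3, P* = 41.
A tax on sellers shifts supply up by 10.5: 50 - 3Q = 36.5 + 1.5Q + 10.5, so Q_t = 0.6667. Buyers pay P_b = 48; sellers receive P_s = P_b - 10.5 = 37.5.
Consumer surplus is the triangle under demand above P_b: (1/2)(0.6667)(50 - 48) = 0.6667.

0.67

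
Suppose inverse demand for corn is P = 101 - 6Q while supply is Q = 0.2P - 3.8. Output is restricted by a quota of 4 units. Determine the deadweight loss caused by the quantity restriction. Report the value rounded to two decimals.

65.64

Rewriting supply in inverse form: P = 19 + 5Q.
Without the quota, 101 - 6Q = 19 + 5Q gives Q* = 7.4545.
At Q = 4 the demand price is 101 - 6(4) = 77 and the supply price is 19 + 5(4) = 39.
Deadweight loss is the triangle between the curves from 4 to 7.4545: (1/2)(77 - 39)(7.4545 - 4) = 65.6364.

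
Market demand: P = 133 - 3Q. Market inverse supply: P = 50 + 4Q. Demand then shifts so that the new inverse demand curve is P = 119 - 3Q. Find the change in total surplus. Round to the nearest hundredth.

-152.00

Initial equilibrium: Q_0 = 11.8571, P_0 = 97.4286; CS_0 = (1/2)(11.8571)(35.5714) = 210.8878, PS_0 = (1/2)(11.8571)(47.4286) = 281.1837.
New equilibrium: 119 - 3Q = 50 + 4Q gives Q_1 = 9.8571, P_1 = 89.4286; CS_1 = 145.7449, PS_1 = 194.3265.
Change in total surplus = (145.7449 + 194.3265) - (210.8878 + 281.1837) = -152.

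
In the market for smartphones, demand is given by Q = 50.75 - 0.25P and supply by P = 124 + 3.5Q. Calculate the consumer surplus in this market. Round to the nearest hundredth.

Rewriting demand in inverse form: P = 203 - 4Q.
Setting demand equal to supply, 79 = 7.5Q, so Q* = 10.5333 and P* = 160.8667.
Consumer surplus is the triangle under demand above P*: (1/2)(10.5333)(203 - 160.8667) = (1/2)(10.5333)(42.1333) = 221.9022.

221.90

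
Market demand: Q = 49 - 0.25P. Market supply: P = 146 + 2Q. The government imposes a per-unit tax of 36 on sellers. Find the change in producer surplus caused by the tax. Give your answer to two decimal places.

-64.00

Rewriting demand in inverse form: P = 196 - 4Q.
Without the tax, 196 - 4Q = 146 + 2Q so Q* = 8.3333 and P* = 162.6667.
A tax on sellers shifts supply up by 36: 196 - 4Q = 146 + 2Q + 36, so Q_t = 2.3333. Buyers pay P_b = 186.6667; sellers receive P_s = P_b - 36 = 150.6667.
Producers lose the trapezoid between P_s and P* out to Q_t plus the triangle from Q_t to Q*: change in PS = 5.4444 - 69.4444 = -64.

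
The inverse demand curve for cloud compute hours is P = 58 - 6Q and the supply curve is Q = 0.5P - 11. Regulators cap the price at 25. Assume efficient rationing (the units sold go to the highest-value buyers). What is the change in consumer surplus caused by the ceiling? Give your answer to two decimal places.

Rewriting supply in inverse form: P = 22 + 2Q.
Without the control, 58 - 6Q = 22 + 2Q so Q* = 4.5 and P* = 31.
At the ceiling price 25, quantity supplied is (25 - 22)/2 = 1.5; supply is the short side, so Q = 1.5 trades at P = 25.
CS goes from (1/2)(4.5)(27) = 60.75 to 42.75 (computed as (58 - 25)(1.5) - (1/2)(6)(1.5)^2), a change of -18.

-18.00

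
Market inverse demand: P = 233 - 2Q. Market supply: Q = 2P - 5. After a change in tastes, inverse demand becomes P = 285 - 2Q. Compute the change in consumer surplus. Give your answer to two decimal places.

Rewriting supply in inverse form: P = 2.5 + 0.5Q.
Initial equilibrium: Q_0 = 92.2, P_0 = 48.6; CS_0 = (1/2)(92.2)(184.4) = 8500.84, PS_0 = (1/2)(92.2)(46.1) = 2125.21.
New equilibrium: 285 - 2Q = 2.5 + 0.5Q gives Q_1 = 113, P_1 = 59; CS_1 = 12769, PS_1 = 3192.25.
Change in consumer surplus = 12769 - 8500.84 = 4268.16.

4268.16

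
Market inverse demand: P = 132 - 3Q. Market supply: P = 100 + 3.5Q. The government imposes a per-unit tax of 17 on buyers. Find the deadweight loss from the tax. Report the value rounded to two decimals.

Pre-tax equilibrium: 132 - 3Q = 100 + 3.5Q gives Q* = 4.9231, P* = 117.2308.
A tax on buyers shifts demand down by 17: (132 - 17) - 3Q = 100 + 3.5Q, so Q_t = 2.3077. Buyers pay P_b = 125.0769; sellers receive P_s = P_b - 17 = 108.0769.
The welfare triangle lost has base Q* - Q_t = 2.6154 and height t = 17, so DWL = (1/2)(2.6154)(17) = 22.2308.

22.23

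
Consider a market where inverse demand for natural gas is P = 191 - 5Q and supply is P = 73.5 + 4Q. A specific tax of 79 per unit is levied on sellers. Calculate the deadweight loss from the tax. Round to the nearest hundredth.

346.72

Pre-tax equilibrium: 191 - 5Q = 73.5 + 4Q gives Q* = 13.0556, P* = 125.7222.
A tax on sellers shifts supply up by 79: 191 - 5Q = 73.5 + 4Q + 79, so Q_t = 4.2778. Buyers pay P_b = 169.6111; sellers receive P_s = P_b - 79 = 90.6111.
The welfare triangle lost has base Q* - Q_t = 8.7778 and height t = 79, so DWL = (1/2)(8.7778)(79) = 346.7222.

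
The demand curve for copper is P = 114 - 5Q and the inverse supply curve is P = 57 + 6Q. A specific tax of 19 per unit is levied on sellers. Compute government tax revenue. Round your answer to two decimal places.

Pre-tax equilibrium: 114 - 5Q = 57 + 6Q gives Q* = 5.1818, P* = 88.0909.
With the tax, sellers need 19 more per unit: 114 - 5Q = 57 + 6Q + 19, so Q_t = 3.4545. Buyers pay P_b = 96.7273; sellers receive P_s = P_b - 19 = 77.7273.
Revenue is the tax times quantity traded: 19 x 3.4545 = 65.6364.

65.64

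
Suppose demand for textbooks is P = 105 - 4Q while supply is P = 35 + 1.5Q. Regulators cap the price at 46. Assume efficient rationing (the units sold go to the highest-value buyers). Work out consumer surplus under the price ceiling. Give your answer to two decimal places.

325.11

Without the control, 105 - 4Q = 35 + 1.5Q so Q* = 12.7273 and P* = 54.0909.
At P = 46, sellers supply (46 - 35)/1.5 = 7.3333 while buyers want more, so the quantity traded is 7.3333 at price 46.
The demand price at Q = 7.3333 is 75.6667. CS is the trapezoid between demand and 46 over [0, 7.3333]: (1/2)[(105 - 46) + (75.6667 - 46)](7.3333) = 325.1111.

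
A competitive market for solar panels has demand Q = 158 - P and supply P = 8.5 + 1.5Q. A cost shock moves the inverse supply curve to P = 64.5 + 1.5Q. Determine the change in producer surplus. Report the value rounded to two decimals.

Rewriting demand in inverse form: P = 158 - Q.
Initial equilibrium: Q_0 = 59.8, P_0 = 98.2; CS_0 = (1/2)(59.8)(59.8) = 1788.02, PS_0 = (1/2)(59.8)(89.7) = 2682.03.
New equilibrium: 158 - Q = 64.5 + 1.5Q gives Q_1 = 37.4, P_1 = 120.6; CS_1 = 699.38, PS_1 = 1049.07.
Change in producer surplus = 1049.07 - 2682.03 = -1632.96.

-1632.96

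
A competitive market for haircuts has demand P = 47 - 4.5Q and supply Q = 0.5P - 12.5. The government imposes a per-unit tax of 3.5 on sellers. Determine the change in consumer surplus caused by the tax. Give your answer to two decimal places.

Rewriting supply in inverse form: P = 25 + 2Q.
Pre-tax equilibrium: 47 - 4.5Q = 25 + 2Q gives Q* = 3.3846, P* = 31.7692.
With the tax, sellers need 3.5 more per unit: 47 - 4.5Q = 25 + 2Q + 3.5, so Q_t = 2.8462. Buyers pay P_b = 34.1923; sellers receive P_s = P_b - 3.5 = 30.6923.
CS falls from (1/2)(3.3846)(15.2308) = 25.7751 to (1/2)(2.8462)(12.8077) = 18.2263, a change of -7.5488.

-7.55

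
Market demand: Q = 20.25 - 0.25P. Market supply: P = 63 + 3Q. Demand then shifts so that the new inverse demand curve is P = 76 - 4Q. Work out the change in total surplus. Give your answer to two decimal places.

-11.07

Rewriting demand in inverse form: P = 81 - 4Q.
Initial equilibrium: Q_0 = 2.5714, P_0 = 70.7143; CS_0 = (1/2)(2.5714)(10.2857) = 13.2245, PS_0 = (1/2)(2.5714)(7.7143) = 9.9184.
New equilibrium: 76 - 4Q = 63 + 3Q gives Q_1 = 1.8571, P_1 = 68.5714; CS_1 = 6.898, PS_1 = 5.1735.
Change in total surplus = (6.898 + 5.1735) - (13.2245 + 9.9184) = -11.0714.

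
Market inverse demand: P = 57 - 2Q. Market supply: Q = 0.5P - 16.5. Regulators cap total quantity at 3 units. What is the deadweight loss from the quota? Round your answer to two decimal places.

18.00

Rewriting supply in inverse form: P = 33 + 2Q.
Without the quota, 57 - 2Q = 33 + 2Q gives Q* = 6.
At Q = 3 the demand price is 57 - 2(3) = 51 and the supply price is 33 + 2(3) = 39.
DWL = (1/2)(gap between curves at 3) x (Q* - 3) = (1/2)(12)(3) = 18.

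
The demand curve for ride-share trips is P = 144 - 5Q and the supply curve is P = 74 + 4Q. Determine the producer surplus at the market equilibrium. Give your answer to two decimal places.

120.99

Equilibrium: 144 - 5Q = 74 + 4Q, so Q* = 7.7778 and P* = 105.1111.
Producer surplus is the triangle above supply below P*: (1/2)(7.7778)(105.1111 - 74) = (1/2)(7.7778)(31.1111) = 120.9877.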